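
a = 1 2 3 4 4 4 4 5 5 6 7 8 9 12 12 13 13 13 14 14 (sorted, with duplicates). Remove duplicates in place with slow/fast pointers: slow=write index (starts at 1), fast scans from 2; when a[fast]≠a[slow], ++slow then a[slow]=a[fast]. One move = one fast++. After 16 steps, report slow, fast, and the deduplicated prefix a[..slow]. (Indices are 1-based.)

slow=11, fast=18, prefix=[1, 2, 3, 4, 5, 6, 7, 8, 9, 12, 13]

slow=1 fast=2: a[fast]=2≠a[slow]=1 write a[2]=2, slow++,fast++
slow=2 fast=3: a[fast]=3≠a[slow]=2 write a[3]=3, slow++,fast++
slow=3 fast=4: a[fast]=4≠a[slow]=3 write a[4]=4, slow++,fast++
slow=4 fast=5: a[fast]=4=a[slow] dup, fast++
slow=4 fast=6: a[fast]=4=a[slow] dup, fast++
slow=4 fast=7: a[fast]=4=a[slow] dup, fast++
slow=4 fast=8: a[fast]=5≠a[slow]=4 write a[5]=5, slow++,fast++
slow=5 fast=9: a[fast]=5=a[slow] dup, fast++
slow=5 fast=10: a[fast]=6≠a[slow]=5 write a[6]=6, slow++,fast++
slow=6 fast=11: a[fast]=7≠a[slow]=6 write a[7]=7, slow++,fast++
slow=7 fast=12: a[fast]=8≠a[slow]=7 write a[8]=8, slow++,fast++
slow=8 fast=13: a[fast]=9≠a[slow]=8 write a[9]=9, slow++,fast++
slow=9 fast=14: a[fast]=12≠a[slow]=9 write a[10]=12, slow++,fast++
slow=10 fast=15: a[fast]=12=a[slow] dup, fast++
slow=10 fast=16: a[fast]=13≠a[slow]=12 write a[11]=13, slow++,fast++
slow=11 fast=17: a[fast]=13=a[slow] dup, fast++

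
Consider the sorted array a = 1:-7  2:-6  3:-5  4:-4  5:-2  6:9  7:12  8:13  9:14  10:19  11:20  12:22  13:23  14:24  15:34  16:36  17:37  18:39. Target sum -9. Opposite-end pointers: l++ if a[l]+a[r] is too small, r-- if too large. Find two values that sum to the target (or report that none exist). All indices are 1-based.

(-7, -2)

[1,18] -7+39=32 >-9 → r--
[1,17] -7+37=30 >-9 → r--
[1,16] -7+36=29 >-9 → r--
[1,15] -7+34=27 >-9 → r--
[1,14] -7+24=17 >-9 → r--
[1,13] -7+23=16 >-9 → r--
[1,12] -7+22=15 >-9 → r--
[1,11] -7+20=13 >-9 → r--
[1,10] -7+19=12 >-9 → r--
[1,9] -7+14=7 >-9 → r--
[1,8] -7+13=6 >-9 → r--
[1,7] -7+12=5 >-9 → r--
[1,6] -7+9=2 >-9 → r--
[1,5] -7+-2=-9 → found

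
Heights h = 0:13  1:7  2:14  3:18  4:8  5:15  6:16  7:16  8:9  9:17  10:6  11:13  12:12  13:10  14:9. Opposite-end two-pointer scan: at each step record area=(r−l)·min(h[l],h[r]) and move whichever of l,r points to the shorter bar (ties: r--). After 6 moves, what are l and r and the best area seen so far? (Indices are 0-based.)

l=1, r=9, best area=144

l=0 r=14: min(13,9)*14=126 best=126 *, r--
l=0 r=13: min(13,10)*13=130 best=130 *, r--
l=0 r=12: min(13,12)*12=144 best=144 *, r--
l=0 r=11: min(13,13)*11=143 best=144, r--
l=0 r=10: min(13,6)*10=60 best=144, r--
l=0 r=9: min(13,17)*9=117 best=144, l++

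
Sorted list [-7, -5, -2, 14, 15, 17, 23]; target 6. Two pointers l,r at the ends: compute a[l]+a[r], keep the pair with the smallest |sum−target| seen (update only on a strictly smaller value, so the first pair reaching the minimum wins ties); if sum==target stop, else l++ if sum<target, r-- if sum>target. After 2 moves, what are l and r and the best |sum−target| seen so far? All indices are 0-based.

[0,6] -7+23=16 d=10 * → r--
[0,5] -7+17=10 d=4 * → r--

l=0, r=4, best |Δ|=4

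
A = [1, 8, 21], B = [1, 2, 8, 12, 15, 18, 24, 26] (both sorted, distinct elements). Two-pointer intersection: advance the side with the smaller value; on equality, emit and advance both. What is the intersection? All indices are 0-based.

intersection = [1, 8]

[i=0,j=0] 1==1 emit → i++,j++
[i=1,j=1] 8>2 → j++
[i=1,j=2] 8==8 emit → i++,j++
[i=2,j=3] 21>12 → j++
[i=2,j=4] 21>15 → j++
[i=2,j=5] 21>18 → j++
[i=2,j=6] 21<24 → i++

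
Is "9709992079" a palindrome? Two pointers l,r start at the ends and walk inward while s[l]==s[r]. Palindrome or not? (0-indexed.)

not a palindrome (mismatch at 3,6)

l=0 r=9: '9'=='9', l++,r--
l=1 r=8: '7'=='7', l++,r--
l=2 r=7: '0'=='0', l++,r--
l=3 r=6: '9'!='2', stop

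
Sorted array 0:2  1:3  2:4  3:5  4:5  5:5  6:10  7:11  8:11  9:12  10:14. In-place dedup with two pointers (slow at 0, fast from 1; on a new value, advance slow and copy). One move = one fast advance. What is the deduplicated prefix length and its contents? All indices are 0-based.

slow=0 fast=1: a[fast]=3≠a[slow]=2 write a[1]=3, slow++,fast++
slow=1 fast=2: a[fast]=4≠a[slow]=3 write a[2]=4, slow++,fast++
slow=2 fast=3: a[fast]=5≠a[slow]=4 write a[3]=5, slow++,fast++
slow=3 fast=4: a[fast]=5=a[slow] dup, fast++
slow=3 fast=5: a[fast]=5=a[slow] dup, fast++
slow=3 fast=6: a[fast]=10≠a[slow]=5 write a[4]=10, slow++,fast++
slow=4 fast=7: a[fast]=11≠a[slow]=10 write a[5]=11, slow++,fast++
slow=5 fast=8: a[fast]=11=a[slow] dup, fast++
slow=5 fast=9: a[fast]=12≠a[slow]=11 write a[6]=12, slow++,fast++
slow=6 fast=10: a[fast]=14≠a[slow]=12 write a[7]=14, slow++,fast++

length 8; prefix = [2, 3, 4, 5, 10, 11, 12, 14]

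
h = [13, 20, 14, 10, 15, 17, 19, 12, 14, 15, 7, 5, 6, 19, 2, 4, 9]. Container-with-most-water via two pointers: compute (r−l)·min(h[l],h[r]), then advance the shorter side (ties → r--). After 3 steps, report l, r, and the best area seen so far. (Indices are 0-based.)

l=0 r=16: min(13,9)*16=144 best=144 *, r--
l=0 r=15: min(13,4)*15=60 best=144, r--
l=0 r=14: min(13,2)*14=28 best=144, r--

l=0, r=13, best area=144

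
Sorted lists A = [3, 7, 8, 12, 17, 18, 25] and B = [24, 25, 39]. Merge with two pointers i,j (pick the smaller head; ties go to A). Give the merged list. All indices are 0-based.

i=0 j=0: A[i]=3<=B[j]=24 take 3, i++
i=1 j=0: A[i]=7<=B[j]=24 take 7, i++
i=2 j=0: A[i]=8<=B[j]=24 take 8, i++
i=3 j=0: A[i]=12<=B[j]=24 take 12, i++
i=4 j=0: A[i]=17<=B[j]=24 take 17, i++
i=5 j=0: A[i]=18<=B[j]=24 take 18, i++
i=6 j=0: A[i]=25>B[j]=24 take 24, j++
i=6 j=1: A[i]=25<=B[j]=25 take 25, i++
i=7 j=1: A done, take B[j]=25, j++
i=7 j=2: A done, take B[j]=39, j++

[3, 7, 8, 12, 17, 18, 24, 25, 25, 39]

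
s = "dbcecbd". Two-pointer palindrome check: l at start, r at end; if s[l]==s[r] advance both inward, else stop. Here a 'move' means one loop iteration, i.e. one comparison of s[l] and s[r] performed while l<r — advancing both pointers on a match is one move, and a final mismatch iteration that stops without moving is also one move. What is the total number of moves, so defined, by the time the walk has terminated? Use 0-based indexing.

3 moves

[0,6] 'd'=='d' → l++,r--
[1,5] 'b'=='b' → l++,r--
[2,4] 'c'=='c' → l++,r--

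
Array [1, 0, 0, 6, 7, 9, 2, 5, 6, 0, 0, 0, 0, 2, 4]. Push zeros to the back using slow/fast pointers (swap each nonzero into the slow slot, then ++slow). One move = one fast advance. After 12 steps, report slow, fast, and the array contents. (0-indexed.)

slow=7, fast=12, a=[1, 6, 7, 9, 2, 5, 6, 0, 0, 0, 0, 0, 0, 2, 4]

slow=0 fast=0: a[fast]=1≠0 swap→a[0]=1, slow++,fast++
slow=1 fast=1: a[fast]=0, fast++
slow=1 fast=2: a[fast]=0, fast++
slow=1 fast=3: a[fast]=6≠0 swap→a[1]=6, slow++,fast++
slow=2 fast=4: a[fast]=7≠0 swap→a[2]=7, slow++,fast++
slow=3 fast=5: a[fast]=9≠0 swap→a[3]=9, slow++,fast++
slow=4 fast=6: a[fast]=2≠0 swap→a[4]=2, slow++,fast++
slow=5 fast=7: a[fast]=5≠0 swap→a[5]=5, slow++,fast++
slow=6 fast=8: a[fast]=6≠0 swap→a[6]=6, slow++,fast++
slow=7 fast=9: a[fast]=0, fast++
slow=7 fast=10: a[fast]=0, fast++
slow=7 fast=11: a[fast]=0, fast++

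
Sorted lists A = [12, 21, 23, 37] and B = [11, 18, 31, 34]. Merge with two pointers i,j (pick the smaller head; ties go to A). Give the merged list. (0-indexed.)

[11, 12, 18, 21, 23, 31, 34, 37]

i=0 j=0: A[i]=12>B[j]=11 take 11, j++
i=0 j=1: A[i]=12<=B[j]=18 take 12, i++
i=1 j=1: A[i]=21>B[j]=18 take 18, j++
i=1 j=2: A[i]=21<=B[j]=31 take 21, i++
i=2 j=2: A[i]=23<=B[j]=31 take 23, i++
i=3 j=2: A[i]=37>B[j]=31 take 31, j++
i=3 j=3: A[i]=37>B[j]=34 take 34, j++
i=3 j=4: B done, take A[i]=37, i++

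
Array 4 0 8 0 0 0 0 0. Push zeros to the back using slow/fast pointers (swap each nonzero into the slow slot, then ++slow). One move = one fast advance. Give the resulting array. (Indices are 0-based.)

(s=0,f=0) a[fast]=4≠0 swap→a[0]=4 → slow++,fast++
(s=1,f=1) a[fast]=0 → fast++
(s=1,f=2) a[fast]=8≠0 swap→a[1]=8 → slow++,fast++
(s=2,f=3) a[fast]=0 → fast++
(s=2,f=4) a[fast]=0 → fast++
(s=2,f=5) a[fast]=0 → fast++
(s=2,f=6) a[fast]=0 → fast++
(s=2,f=7) a[fast]=0 → fast++

[4, 8, 0, 0, 0, 0, 0, 0]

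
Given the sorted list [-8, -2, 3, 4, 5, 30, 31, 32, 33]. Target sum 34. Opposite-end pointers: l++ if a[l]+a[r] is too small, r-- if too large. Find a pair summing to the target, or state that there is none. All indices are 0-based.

(3, 31)

l=0 r=8: -8+33=25 <34, l++
l=1 r=8: -2+33=31 <34, l++
l=2 r=8: 3+33=36 >34, r--
l=2 r=7: 3+32=35 >34, r--
l=2 r=6: 3+31=34, found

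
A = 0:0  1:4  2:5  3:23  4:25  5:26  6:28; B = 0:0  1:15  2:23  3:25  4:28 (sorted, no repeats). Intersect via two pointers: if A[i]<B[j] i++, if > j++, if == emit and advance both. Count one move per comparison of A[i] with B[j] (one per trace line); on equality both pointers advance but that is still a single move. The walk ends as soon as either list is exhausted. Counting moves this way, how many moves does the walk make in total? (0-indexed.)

8 moves

i=0 j=0: 0==0 emit, i++,j++
i=1 j=1: 4<15, i++
i=2 j=1: 5<15, i++
i=3 j=1: 23>15, j++
i=3 j=2: 23==23 emit, i++,j++
i=4 j=3: 25==25 emit, i++,j++
i=5 j=4: 26<28, i++
i=6 j=4: 28==28 emit, i++,j++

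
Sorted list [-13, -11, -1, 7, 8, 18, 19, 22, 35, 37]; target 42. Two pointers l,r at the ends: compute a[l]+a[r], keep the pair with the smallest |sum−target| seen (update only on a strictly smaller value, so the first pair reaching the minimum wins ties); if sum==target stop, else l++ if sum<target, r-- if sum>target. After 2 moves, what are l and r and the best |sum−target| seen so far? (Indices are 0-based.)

l=2, r=9, best |Δ|=16

[0,9] -13+37=24 d=18 * → l++
[1,9] -11+37=26 d=16 * → l++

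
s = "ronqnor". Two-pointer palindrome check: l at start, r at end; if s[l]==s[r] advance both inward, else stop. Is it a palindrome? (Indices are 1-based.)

[1,7] 'r'=='r' → l++,r--
[2,6] 'o'=='o' → l++,r--
[3,5] 'n'=='n' → l++,r--

palindrome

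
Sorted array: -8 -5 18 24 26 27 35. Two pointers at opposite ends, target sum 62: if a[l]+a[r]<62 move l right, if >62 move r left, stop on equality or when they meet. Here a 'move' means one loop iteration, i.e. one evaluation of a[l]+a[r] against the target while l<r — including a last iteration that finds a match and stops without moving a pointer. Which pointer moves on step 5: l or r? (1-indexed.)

[1,7] -8+35=27 <62 → l++
[2,7] -5+35=30 <62 → l++
[3,7] 18+35=53 <62 → l++
[4,7] 24+35=59 <62 → l++
[5,7] 26+35=61 <62 → l++

l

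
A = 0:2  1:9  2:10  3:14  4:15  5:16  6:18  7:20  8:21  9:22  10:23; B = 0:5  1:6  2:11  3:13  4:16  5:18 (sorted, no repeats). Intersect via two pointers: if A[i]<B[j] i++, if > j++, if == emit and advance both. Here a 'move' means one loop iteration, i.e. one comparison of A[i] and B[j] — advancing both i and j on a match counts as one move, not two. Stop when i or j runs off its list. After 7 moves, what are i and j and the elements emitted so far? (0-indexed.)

i=0 j=0: 2<5, i++
i=1 j=0: 9>5, j++
i=1 j=1: 9>6, j++
i=1 j=2: 9<11, i++
i=2 j=2: 10<11, i++
i=3 j=2: 14>11, j++
i=3 j=3: 14>13, j++

i=3, j=4, emitted=[]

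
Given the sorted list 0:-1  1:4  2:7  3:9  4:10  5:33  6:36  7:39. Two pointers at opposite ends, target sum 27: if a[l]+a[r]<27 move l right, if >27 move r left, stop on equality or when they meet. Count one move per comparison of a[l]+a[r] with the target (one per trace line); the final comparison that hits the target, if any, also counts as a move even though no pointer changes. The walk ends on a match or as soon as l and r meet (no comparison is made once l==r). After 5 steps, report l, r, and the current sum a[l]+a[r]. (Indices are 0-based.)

l=0 r=7: -1+39=38 >27, r--
l=0 r=6: -1+36=35 >27, r--
l=0 r=5: -1+33=32 >27, r--
l=0 r=4: -1+10=9 <27, l++
l=1 r=4: 4+10=14 <27, l++

l=2, r=4, sum=17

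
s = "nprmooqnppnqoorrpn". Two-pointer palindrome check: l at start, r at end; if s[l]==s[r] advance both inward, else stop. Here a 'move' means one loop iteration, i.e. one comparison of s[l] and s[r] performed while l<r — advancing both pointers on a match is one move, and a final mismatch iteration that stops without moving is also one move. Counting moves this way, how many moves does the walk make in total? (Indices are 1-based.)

4 moves

l=1 r=18: 'n'=='n', l++,r--
l=2 r=17: 'p'=='p', l++,r--
l=3 r=16: 'r'=='r', l++,r--
l=4 r=15: 'm'!='r', stop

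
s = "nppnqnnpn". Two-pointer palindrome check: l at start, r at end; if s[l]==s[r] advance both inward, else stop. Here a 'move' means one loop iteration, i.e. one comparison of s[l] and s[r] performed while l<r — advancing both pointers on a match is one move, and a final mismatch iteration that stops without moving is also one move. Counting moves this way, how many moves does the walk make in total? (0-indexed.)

3 moves

[0,8] 'n'=='n' → l++,r--
[1,7] 'p'=='p' → l++,r--
[2,6] 'p'!='n' → stop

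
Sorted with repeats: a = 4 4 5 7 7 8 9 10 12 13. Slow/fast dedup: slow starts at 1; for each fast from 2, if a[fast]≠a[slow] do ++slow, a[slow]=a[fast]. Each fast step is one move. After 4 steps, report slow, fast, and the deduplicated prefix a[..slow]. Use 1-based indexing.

(s=1,f=2) a[fast]=4=a[slow] dup → fast++
(s=1,f=3) a[fast]=5≠a[slow]=4 write a[2]=5 → slow++,fast++
(s=2,f=4) a[fast]=7≠a[slow]=5 write a[3]=7 → slow++,fast++
(s=3,f=5) a[fast]=7=a[slow] dup → fast++

slow=3, fast=6, prefix=[4, 5, 7]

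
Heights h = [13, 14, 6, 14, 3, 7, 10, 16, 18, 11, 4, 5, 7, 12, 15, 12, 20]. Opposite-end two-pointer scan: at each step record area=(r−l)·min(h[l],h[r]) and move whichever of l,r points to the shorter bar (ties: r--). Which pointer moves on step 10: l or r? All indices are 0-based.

l=0 r=16: min(13,20)*16=208 best=208 *, l++
l=1 r=16: min(14,20)*15=210 best=210 *, l++
l=2 r=16: min(6,20)*14=84 best=210, l++
l=3 r=16: min(14,20)*13=182 best=210, l++
l=4 r=16: min(3,20)*12=36 best=210, l++
l=5 r=16: min(7,20)*11=77 best=210, l++
l=6 r=16: min(10,20)*10=100 best=210, l++
l=7 r=16: min(16,20)*9=144 best=210, l++
l=8 r=16: min(18,20)*8=144 best=210, l++
l=9 r=16: min(11,20)*7=77 best=210, l++

l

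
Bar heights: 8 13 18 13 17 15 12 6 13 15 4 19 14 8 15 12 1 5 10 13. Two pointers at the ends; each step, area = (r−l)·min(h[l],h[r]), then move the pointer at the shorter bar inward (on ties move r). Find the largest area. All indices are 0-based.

max area = 234

l=0 r=19: min(8,13)*19=152 best=152 *, l++
l=1 r=19: min(13,13)*18=234 best=234 *, r--
l=1 r=18: min(13,10)*17=170 best=234, r--
l=1 r=17: min(13,5)*16=80 best=234, r--
l=1 r=16: min(13,1)*15=15 best=234, r--
l=1 r=15: min(13,12)*14=168 best=234, r--
l=1 r=14: min(13,15)*13=169 best=234, l++
l=2 r=14: min(18,15)*12=180 best=234, r--
l=2 r=13: min(18,8)*11=88 best=234, r--
l=2 r=12: min(18,14)*10=140 best=234, r--
l=2 r=11: min(18,19)*9=162 best=234, l++
l=3 r=11: min(13,19)*8=104 best=234, l++
l=4 r=11: min(17,19)*7=119 best=234, l++
l=5 r=11: min(15,19)*6=90 best=234, l++
l=6 r=11: min(12,19)*5=60 best=234, l++
l=7 r=11: min(6,19)*4=24 best=234, l++
l=8 r=11: min(13,19)*3=39 best=234, l++
l=9 r=11: min(15,19)*2=30 best=234, l++
l=10 r=11: min(4,19)*1=4 best=234, l++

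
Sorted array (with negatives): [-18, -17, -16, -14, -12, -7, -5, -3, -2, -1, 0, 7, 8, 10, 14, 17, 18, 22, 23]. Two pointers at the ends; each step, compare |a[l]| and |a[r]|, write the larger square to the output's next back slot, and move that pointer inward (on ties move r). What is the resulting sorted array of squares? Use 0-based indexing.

[0, 1, 4, 9, 25, 49, 49, 64, 100, 144, 196, 196, 256, 289, 289, 324, 324, 484, 529]

[0,18] |-18|<=|23| out[18]=529 → r--
[0,17] |-18|<=|22| out[17]=484 → r--
[0,16] |-18|<=|18| out[16]=324 → r--
[0,15] |-18|>|17| out[15]=324 → l++
[1,15] |-17|<=|17| out[14]=289 → r--
[1,14] |-17|>|14| out[13]=289 → l++
[2,14] |-16|>|14| out[12]=256 → l++
[3,14] |-14|<=|14| out[11]=196 → r--
[3,13] |-14|>|10| out[10]=196 → l++
[4,13] |-12|>|10| out[9]=144 → l++
[5,13] |-7|<=|10| out[8]=100 → r--
[5,12] |-7|<=|8| out[7]=64 → r--
[5,11] |-7|<=|7| out[6]=49 → r--
[5,10] |-7|>|0| out[5]=49 → l++
[6,10] |-5|>|0| out[4]=25 → l++
[7,10] |-3|>|0| out[3]=9 → l++
[8,10] |-2|>|0| out[2]=4 → l++
[9,10] |-1|>|0| out[1]=1 → l++
[10,10] |0|<=|0| out[0]=0 → r--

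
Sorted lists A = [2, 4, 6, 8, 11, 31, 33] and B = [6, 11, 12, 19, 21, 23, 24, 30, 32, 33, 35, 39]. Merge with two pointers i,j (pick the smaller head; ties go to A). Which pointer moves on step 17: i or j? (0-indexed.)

[i=0,j=0] A[i]=2<=B[j]=6 take 2 → i++
[i=1,j=0] A[i]=4<=B[j]=6 take 4 → i++
[i=2,j=0] A[i]=6<=B[j]=6 take 6 → i++
[i=3,j=0] A[i]=8>B[j]=6 take 6 → j++
[i=3,j=1] A[i]=8<=B[j]=11 take 8 → i++
[i=4,j=1] A[i]=11<=B[j]=11 take 11 → i++
[i=5,j=1] A[i]=31>B[j]=11 take 11 → j++
[i=5,j=2] A[i]=31>B[j]=12 take 12 → j++
[i=5,j=3] A[i]=31>B[j]=19 take 19 → j++
[i=5,j=4] A[i]=31>B[j]=21 take 21 → j++
[i=5,j=5] A[i]=31>B[j]=23 take 23 → j++
[i=5,j=6] A[i]=31>B[j]=24 take 24 → j++
[i=5,j=7] A[i]=31>B[j]=30 take 30 → j++
[i=5,j=8] A[i]=31<=B[j]=32 take 31 → i++
[i=6,j=8] A[i]=33>B[j]=32 take 32 → j++
[i=6,j=9] A[i]=33<=B[j]=33 take 33 → i++
[i=7,j=9] A done, take B[j]=33 → j++

j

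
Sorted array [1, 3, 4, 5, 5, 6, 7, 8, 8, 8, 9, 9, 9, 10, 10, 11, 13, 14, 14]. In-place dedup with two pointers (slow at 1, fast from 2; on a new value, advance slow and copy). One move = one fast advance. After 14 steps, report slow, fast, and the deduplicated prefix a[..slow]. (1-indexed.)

slow=9, fast=16, prefix=[1, 3, 4, 5, 6, 7, 8, 9, 10]

(s=1,f=2) a[fast]=3≠a[slow]=1 write a[2]=3 → slow++,fast++
(s=2,f=3) a[fast]=4≠a[slow]=3 write a[3]=4 → slow++,fast++
(s=3,f=4) a[fast]=5≠a[slow]=4 write a[4]=5 → slow++,fast++
(s=4,f=5) a[fast]=5=a[slow] dup → fast++
(s=4,f=6) a[fast]=6≠a[slow]=5 write a[5]=6 → slow++,fast++
(s=5,f=7) a[fast]=7≠a[slow]=6 write a[6]=7 → slow++,fast++
(s=6,f=8) a[fast]=8≠a[slow]=7 write a[7]=8 → slow++,fast++
(s=7,f=9) a[fast]=8=a[slow] dup → fast++
(s=7,f=10) a[fast]=8=a[slow] dup → fast++
(s=7,f=11) a[fast]=9≠a[slow]=8 write a[8]=9 → slow++,fast++
(s=8,f=12) a[fast]=9=a[slow] dup → fast++
(s=8,f=13) a[fast]=9=a[slow] dup → fast++
(s=8,f=14) a[fast]=10≠a[slow]=9 write a[9]=10 → slow++,fast++
(s=9,f=15) a[fast]=10=a[slow] dup → fast++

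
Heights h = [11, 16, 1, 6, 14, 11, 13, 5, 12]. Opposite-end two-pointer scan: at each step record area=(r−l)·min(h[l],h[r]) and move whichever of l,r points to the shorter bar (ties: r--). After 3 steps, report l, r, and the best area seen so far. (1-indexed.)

[1,9] min(11,12)*8=88 best=88 * → l++
[2,9] min(16,12)*7=84 best=88 → r--
[2,8] min(16,5)*6=30 best=88 → r--

l=2, r=7, best area=88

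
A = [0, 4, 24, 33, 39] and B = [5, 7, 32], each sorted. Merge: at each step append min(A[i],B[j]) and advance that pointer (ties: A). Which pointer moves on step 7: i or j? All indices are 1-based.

i

[i=1,j=1] A[i]=0<=B[j]=5 take 0 → i++
[i=2,j=1] A[i]=4<=B[j]=5 take 4 → i++
[i=3,j=1] A[i]=24>B[j]=5 take 5 → j++
[i=3,j=2] A[i]=24>B[j]=7 take 7 → j++
[i=3,j=3] A[i]=24<=B[j]=32 take 24 → i++
[i=4,j=3] A[i]=33>B[j]=32 take 32 → j++
[i=4,j=4] B done, take A[i]=33 → i++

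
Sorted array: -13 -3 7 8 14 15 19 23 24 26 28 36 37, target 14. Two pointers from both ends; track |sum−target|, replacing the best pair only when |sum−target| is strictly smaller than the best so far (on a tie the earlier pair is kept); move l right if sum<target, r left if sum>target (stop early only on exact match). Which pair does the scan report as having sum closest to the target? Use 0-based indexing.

[0,12] -13+37=24 d=10 * → r--
[0,11] -13+36=23 d=9 * → r--
[0,10] -13+28=15 d=1 * → r--
[0,9] -13+26=13 d=1 → l++
[1,9] -3+26=23 d=9 → r--
[1,8] -3+24=21 d=7 → r--
[1,7] -3+23=20 d=6 → r--
[1,6] -3+19=16 d=2 → r--
[1,5] -3+15=12 d=2 → l++
[2,5] 7+15=22 d=8 → r--
[2,4] 7+14=21 d=7 → r--
[2,3] 7+8=15 d=1 → r--

pair (-13, 28) with sum 15 (|Δ|=1)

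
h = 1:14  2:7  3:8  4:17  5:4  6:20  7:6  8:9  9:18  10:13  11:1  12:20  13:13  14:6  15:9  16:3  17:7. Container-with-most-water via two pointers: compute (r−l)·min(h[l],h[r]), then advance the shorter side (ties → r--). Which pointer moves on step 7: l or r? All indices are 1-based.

l

l=1 r=17: min(14,7)*16=112 best=112 *, r--
l=1 r=16: min(14,3)*15=45 best=112, r--
l=1 r=15: min(14,9)*14=126 best=126 *, r--
l=1 r=14: min(14,6)*13=78 best=126, r--
l=1 r=13: min(14,13)*12=156 best=156 *, r--
l=1 r=12: min(14,20)*11=154 best=156, l++
l=2 r=12: min(7,20)*10=70 best=156, l++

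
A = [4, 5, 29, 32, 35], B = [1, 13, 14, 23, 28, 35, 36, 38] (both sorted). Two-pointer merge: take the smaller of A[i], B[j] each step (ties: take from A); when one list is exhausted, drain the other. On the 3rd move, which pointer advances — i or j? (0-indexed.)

i

i=0 j=0: A[i]=4>B[j]=1 take 1, j++
i=0 j=1: A[i]=4<=B[j]=13 take 4, i++
i=1 j=1: A[i]=5<=B[j]=13 take 5, i++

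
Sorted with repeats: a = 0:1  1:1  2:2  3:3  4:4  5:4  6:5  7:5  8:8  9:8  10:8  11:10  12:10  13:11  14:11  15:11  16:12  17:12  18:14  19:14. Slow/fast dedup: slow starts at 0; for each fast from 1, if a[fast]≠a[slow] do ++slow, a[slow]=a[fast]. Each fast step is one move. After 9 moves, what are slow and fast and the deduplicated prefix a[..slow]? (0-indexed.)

(s=0,f=1) a[fast]=1=a[slow] dup → fast++
(s=0,f=2) a[fast]=2≠a[slow]=1 write a[1]=2 → slow++,fast++
(s=1,f=3) a[fast]=3≠a[slow]=2 write a[2]=3 → slow++,fast++
(s=2,f=4) a[fast]=4≠a[slow]=3 write a[3]=4 → slow++,fast++
(s=3,f=5) a[fast]=4=a[slow] dup → fast++
(s=3,f=6) a[fast]=5≠a[slow]=4 write a[4]=5 → slow++,fast++
(s=4,f=7) a[fast]=5=a[slow] dup → fast++
(s=4,f=8) a[fast]=8≠a[slow]=5 write a[5]=8 → slow++,fast++
(s=5,f=9) a[fast]=8=a[slow] dup → fast++

slow=5, fast=10, prefix=[1, 2, 3, 4, 5, 8]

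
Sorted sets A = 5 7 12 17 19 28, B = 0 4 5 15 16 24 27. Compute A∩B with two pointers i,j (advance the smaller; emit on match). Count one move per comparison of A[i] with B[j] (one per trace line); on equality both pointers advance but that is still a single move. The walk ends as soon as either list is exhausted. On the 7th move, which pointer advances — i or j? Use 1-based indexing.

[i=1,j=1] 5>0 → j++
[i=1,j=2] 5>4 → j++
[i=1,j=3] 5==5 emit → i++,j++
[i=2,j=4] 7<15 → i++
[i=3,j=4] 12<15 → i++
[i=4,j=4] 17>15 → j++
[i=4,j=5] 17>16 → j++

j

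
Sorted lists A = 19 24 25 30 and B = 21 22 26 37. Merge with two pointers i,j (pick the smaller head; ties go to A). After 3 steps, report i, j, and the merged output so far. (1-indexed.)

[i=1,j=1] A[i]=19<=B[j]=21 take 19 → i++
[i=2,j=1] A[i]=24>B[j]=21 take 21 → j++
[i=2,j=2] A[i]=24>B[j]=22 take 22 → j++

i=2, j=3, merged so far=[19, 21, 22]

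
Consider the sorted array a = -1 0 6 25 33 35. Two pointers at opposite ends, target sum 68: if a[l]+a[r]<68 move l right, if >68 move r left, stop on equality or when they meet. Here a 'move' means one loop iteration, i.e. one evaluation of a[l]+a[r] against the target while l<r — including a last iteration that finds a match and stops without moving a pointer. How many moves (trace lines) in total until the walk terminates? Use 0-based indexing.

l=0 r=5: -1+35=34 <68, l++
l=1 r=5: 0+35=35 <68, l++
l=2 r=5: 6+35=41 <68, l++
l=3 r=5: 25+35=60 <68, l++
l=4 r=5: 33+35=68, found

5 moves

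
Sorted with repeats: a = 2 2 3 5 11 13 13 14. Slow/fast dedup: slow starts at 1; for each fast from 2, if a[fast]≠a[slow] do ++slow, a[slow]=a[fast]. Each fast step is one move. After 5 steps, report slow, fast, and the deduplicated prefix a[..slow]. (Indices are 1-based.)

slow=1 fast=2: a[fast]=2=a[slow] dup, fast++
slow=1 fast=3: a[fast]=3≠a[slow]=2 write a[2]=3, slow++,fast++
slow=2 fast=4: a[fast]=5≠a[slow]=3 write a[3]=5, slow++,fast++
slow=3 fast=5: a[fast]=11≠a[slow]=5 write a[4]=11, slow++,fast++
slow=4 fast=6: a[fast]=13≠a[slow]=11 write a[5]=13, slow++,fast++

slow=5, fast=7, prefix=[2, 3, 5, 11, 13]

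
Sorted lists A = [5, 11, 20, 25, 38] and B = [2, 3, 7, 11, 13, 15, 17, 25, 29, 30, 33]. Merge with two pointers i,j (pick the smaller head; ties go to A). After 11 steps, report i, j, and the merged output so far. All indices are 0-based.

i=4, j=7, merged so far=[2, 3, 5, 7, 11, 11, 13, 15, 17, 20, 25]

i=0 j=0: A[i]=5>B[j]=2 take 2, j++
i=0 j=1: A[i]=5>B[j]=3 take 3, j++
i=0 j=2: A[i]=5<=B[j]=7 take 5, i++
i=1 j=2: A[i]=11>B[j]=7 take 7, j++
i=1 j=3: A[i]=11<=B[j]=11 take 11, i++
i=2 j=3: A[i]=20>B[j]=11 take 11, j++
i=2 j=4: A[i]=20>B[j]=13 take 13, j++
i=2 j=5: A[i]=20>B[j]=15 take 15, j++
i=2 j=6: A[i]=20>B[j]=17 take 17, j++
i=2 j=7: A[i]=20<=B[j]=25 take 20, i++
i=3 j=7: A[i]=25<=B[j]=25 take 25, i++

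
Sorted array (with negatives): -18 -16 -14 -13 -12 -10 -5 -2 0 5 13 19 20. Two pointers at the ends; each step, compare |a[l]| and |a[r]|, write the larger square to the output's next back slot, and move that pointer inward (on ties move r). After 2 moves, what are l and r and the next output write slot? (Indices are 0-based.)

l=0 r=12: |-18|<=|20| out[12]=400, r--
l=0 r=11: |-18|<=|19| out[11]=361, r--

l=0, r=10, next write slot=10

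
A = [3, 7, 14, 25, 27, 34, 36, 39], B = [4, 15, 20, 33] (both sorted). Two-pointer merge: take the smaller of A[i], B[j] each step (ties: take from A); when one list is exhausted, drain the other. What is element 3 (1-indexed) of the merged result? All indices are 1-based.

[i=1,j=1] A[i]=3<=B[j]=4 take 3 → i++
[i=2,j=1] A[i]=7>B[j]=4 take 4 → j++
[i=2,j=2] A[i]=7<=B[j]=15 take 7 → i++
[i=3,j=2] A[i]=14<=B[j]=15 take 14 → i++
[i=4,j=2] A[i]=25>B[j]=15 take 15 → j++
[i=4,j=3] A[i]=25>B[j]=20 take 20 → j++
[i=4,j=4] A[i]=25<=B[j]=33 take 25 → i++
[i=5,j=4] A[i]=27<=B[j]=33 take 27 → i++
[i=6,j=4] A[i]=34>B[j]=33 take 33 → j++
[i=6,j=5] B done, take A[i]=34 → i++
[i=7,j=5] B done, take A[i]=36 → i++
[i=8,j=5] B done, take A[i]=39 → i++

merged[3] = 7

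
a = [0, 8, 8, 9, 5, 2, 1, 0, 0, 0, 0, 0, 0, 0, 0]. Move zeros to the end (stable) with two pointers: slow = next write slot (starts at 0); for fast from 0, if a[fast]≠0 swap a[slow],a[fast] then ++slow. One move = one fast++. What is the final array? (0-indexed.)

[8, 8, 9, 5, 2, 1, 0, 0, 0, 0, 0, 0, 0, 0, 0]

(s=0,f=0) a[fast]=0 → fast++
(s=0,f=1) a[fast]=8≠0 swap→a[0]=8 → slow++,fast++
(s=1,f=2) a[fast]=8≠0 swap→a[1]=8 → slow++,fast++
(s=2,f=3) a[fast]=9≠0 swap→a[2]=9 → slow++,fast++
(s=3,f=4) a[fast]=5≠0 swap→a[3]=5 → slow++,fast++
(s=4,f=5) a[fast]=2≠0 swap→a[4]=2 → slow++,fast++
(s=5,f=6) a[fast]=1≠0 swap→a[5]=1 → slow++,fast++
(s=6,f=7) a[fast]=0 → fast++
(s=6,f=8) a[fast]=0 → fast++
(s=6,f=9) a[fast]=0 → fast++
(s=6,f=10) a[fast]=0 → fast++
(s=6,f=11) a[fast]=0 → fast++
(s=6,f=12) a[fast]=0 → fast++
(s=6,f=13) a[fast]=0 → fast++
(s=6,f=14) a[fast]=0 → fast++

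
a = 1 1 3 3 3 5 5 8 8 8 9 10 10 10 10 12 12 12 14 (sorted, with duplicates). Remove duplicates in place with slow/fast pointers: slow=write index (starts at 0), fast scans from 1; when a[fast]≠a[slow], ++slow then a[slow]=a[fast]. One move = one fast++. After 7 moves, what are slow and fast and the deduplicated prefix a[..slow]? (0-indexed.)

(s=0,f=1) a[fast]=1=a[slow] dup → fast++
(s=0,f=2) a[fast]=3≠a[slow]=1 write a[1]=3 → slow++,fast++
(s=1,f=3) a[fast]=3=a[slow] dup → fast++
(s=1,f=4) a[fast]=3=a[slow] dup → fast++
(s=1,f=5) a[fast]=5≠a[slow]=3 write a[2]=5 → slow++,fast++
(s=2,f=6) a[fast]=5=a[slow] dup → fast++
(s=2,f=7) a[fast]=8≠a[slow]=5 write a[3]=8 → slow++,fast++

slow=3, fast=8, prefix=[1, 3, 5, 8]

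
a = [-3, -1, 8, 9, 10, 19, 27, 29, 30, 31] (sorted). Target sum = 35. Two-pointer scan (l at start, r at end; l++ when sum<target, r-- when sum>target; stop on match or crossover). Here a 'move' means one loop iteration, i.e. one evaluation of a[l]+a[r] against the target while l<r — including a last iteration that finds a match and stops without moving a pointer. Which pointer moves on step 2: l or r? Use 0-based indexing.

l

l=0 r=9: -3+31=28 <35, l++
l=1 r=9: -1+31=30 <35, l++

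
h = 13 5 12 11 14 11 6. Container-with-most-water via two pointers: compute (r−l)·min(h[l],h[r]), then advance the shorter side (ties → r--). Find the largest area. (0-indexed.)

[0,6] min(13,6)*6=36 best=36 * → r--
[0,5] min(13,11)*5=55 best=55 * → r--
[0,4] min(13,14)*4=52 best=55 → l++
[1,4] min(5,14)*3=15 best=55 → l++
[2,4] min(12,14)*2=24 best=55 → l++
[3,4] min(11,14)*1=11 best=55 → l++

max area = 55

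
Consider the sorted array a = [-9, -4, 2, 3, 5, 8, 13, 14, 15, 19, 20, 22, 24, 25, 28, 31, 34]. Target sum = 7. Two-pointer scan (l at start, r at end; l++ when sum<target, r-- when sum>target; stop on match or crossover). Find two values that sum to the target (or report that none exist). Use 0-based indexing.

l=0 r=16: -9+34=25 >7, r--
l=0 r=15: -9+31=22 >7, r--
l=0 r=14: -9+28=19 >7, r--
l=0 r=13: -9+25=16 >7, r--
l=0 r=12: -9+24=15 >7, r--
l=0 r=11: -9+22=13 >7, r--
l=0 r=10: -9+20=11 >7, r--
l=0 r=9: -9+19=10 >7, r--
l=0 r=8: -9+15=6 <7, l++
l=1 r=8: -4+15=11 >7, r--
l=1 r=7: -4+14=10 >7, r--
l=1 r=6: -4+13=9 >7, r--
l=1 r=5: -4+8=4 <7, l++
l=2 r=5: 2+8=10 >7, r--
l=2 r=4: 2+5=7, found

(2, 5)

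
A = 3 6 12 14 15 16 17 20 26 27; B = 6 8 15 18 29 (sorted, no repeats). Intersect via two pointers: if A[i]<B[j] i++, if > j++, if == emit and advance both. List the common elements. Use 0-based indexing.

i=0 j=0: 3<6, i++
i=1 j=0: 6==6 emit, i++,j++
i=2 j=1: 12>8, j++
i=2 j=2: 12<15, i++
i=3 j=2: 14<15, i++
i=4 j=2: 15==15 emit, i++,j++
i=5 j=3: 16<18, i++
i=6 j=3: 17<18, i++
i=7 j=3: 20>18, j++
i=7 j=4: 20<29, i++
i=8 j=4: 26<29, i++
i=9 j=4: 27<29, i++

intersection = [6, 15]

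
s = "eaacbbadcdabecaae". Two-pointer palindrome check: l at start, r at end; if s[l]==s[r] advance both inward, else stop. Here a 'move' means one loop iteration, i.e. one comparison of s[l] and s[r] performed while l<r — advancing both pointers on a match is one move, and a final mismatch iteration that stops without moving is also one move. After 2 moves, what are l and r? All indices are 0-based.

l=0 r=16: 'e'=='e', l++,r--
l=1 r=15: 'a'=='a', l++,r--

l=2, r=14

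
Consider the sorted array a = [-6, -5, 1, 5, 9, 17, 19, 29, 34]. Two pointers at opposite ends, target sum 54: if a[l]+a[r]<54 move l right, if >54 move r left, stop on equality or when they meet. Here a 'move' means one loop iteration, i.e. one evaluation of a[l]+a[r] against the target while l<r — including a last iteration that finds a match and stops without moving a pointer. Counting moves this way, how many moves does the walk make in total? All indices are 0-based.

l=0 r=8: -6+34=28 <54, l++
l=1 r=8: -5+34=29 <54, l++
l=2 r=8: 1+34=35 <54, l++
l=3 r=8: 5+34=39 <54, l++
l=4 r=8: 9+34=43 <54, l++
l=5 r=8: 17+34=51 <54, l++
l=6 r=8: 19+34=53 <54, l++
l=7 r=8: 29+34=63 >54, r--

8 moves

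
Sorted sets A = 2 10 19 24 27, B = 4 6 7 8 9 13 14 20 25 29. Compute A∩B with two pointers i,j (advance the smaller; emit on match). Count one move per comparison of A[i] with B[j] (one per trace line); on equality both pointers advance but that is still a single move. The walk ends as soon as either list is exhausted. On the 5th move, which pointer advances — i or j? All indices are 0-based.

i=0 j=0: 2<4, i++
i=1 j=0: 10>4, j++
i=1 j=1: 10>6, j++
i=1 j=2: 10>7, j++
i=1 j=3: 10>8, j++

j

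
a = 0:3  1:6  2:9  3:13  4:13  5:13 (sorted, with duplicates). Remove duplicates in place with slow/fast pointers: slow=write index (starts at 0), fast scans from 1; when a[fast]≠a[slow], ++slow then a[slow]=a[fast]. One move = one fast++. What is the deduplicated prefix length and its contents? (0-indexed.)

slow=0 fast=1: a[fast]=6≠a[slow]=3 write a[1]=6, slow++,fast++
slow=1 fast=2: a[fast]=9≠a[slow]=6 write a[2]=9, slow++,fast++
slow=2 fast=3: a[fast]=13≠a[slow]=9 write a[3]=13, slow++,fast++
slow=3 fast=4: a[fast]=13=a[slow] dup, fast++
slow=3 fast=5: a[fast]=13=a[slow] dup, fast++

length 4; prefix = [3, 6, 9, 13]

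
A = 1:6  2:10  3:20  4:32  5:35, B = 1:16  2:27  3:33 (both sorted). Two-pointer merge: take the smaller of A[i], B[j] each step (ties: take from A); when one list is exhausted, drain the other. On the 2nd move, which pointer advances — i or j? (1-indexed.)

i

[i=1,j=1] A[i]=6<=B[j]=16 take 6 → i++
[i=2,j=1] A[i]=10<=B[j]=16 take 10 → i++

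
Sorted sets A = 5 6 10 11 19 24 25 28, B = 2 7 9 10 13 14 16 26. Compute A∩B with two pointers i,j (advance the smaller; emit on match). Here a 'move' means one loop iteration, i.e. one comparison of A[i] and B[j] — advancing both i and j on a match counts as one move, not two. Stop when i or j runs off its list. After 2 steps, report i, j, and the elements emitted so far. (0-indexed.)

i=1, j=1, emitted=[]

i=0 j=0: 5>2, j++
i=0 j=1: 5<7, i++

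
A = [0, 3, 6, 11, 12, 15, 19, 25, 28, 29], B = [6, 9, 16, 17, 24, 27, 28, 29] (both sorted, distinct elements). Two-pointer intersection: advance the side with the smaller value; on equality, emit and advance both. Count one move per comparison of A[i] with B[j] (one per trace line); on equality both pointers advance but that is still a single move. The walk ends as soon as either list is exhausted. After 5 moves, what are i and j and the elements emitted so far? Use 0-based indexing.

i=4, j=2, emitted=[6]

i=0 j=0: 0<6, i++
i=1 j=0: 3<6, i++
i=2 j=0: 6==6 emit, i++,j++
i=3 j=1: 11>9, j++
i=3 j=2: 11<16, i++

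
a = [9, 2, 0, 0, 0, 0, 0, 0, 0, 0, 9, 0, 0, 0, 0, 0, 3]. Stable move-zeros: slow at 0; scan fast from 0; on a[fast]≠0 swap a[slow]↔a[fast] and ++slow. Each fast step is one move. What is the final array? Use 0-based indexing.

(s=0,f=0) a[fast]=9≠0 swap→a[0]=9 → slow++,fast++
(s=1,f=1) a[fast]=2≠0 swap→a[1]=2 → slow++,fast++
(s=2,f=2) a[fast]=0 → fast++
(s=2,f=3) a[fast]=0 → fast++
(s=2,f=4) a[fast]=0 → fast++
(s=2,f=5) a[fast]=0 → fast++
(s=2,f=6) a[fast]=0 → fast++
(s=2,f=7) a[fast]=0 → fast++
(s=2,f=8) a[fast]=0 → fast++
(s=2,f=9) a[fast]=0 → fast++
(s=2,f=10) a[fast]=9≠0 swap→a[2]=9 → slow++,fast++
(s=3,f=11) a[fast]=0 → fast++
(s=3,f=12) a[fast]=0 → fast++
(s=3,f=13) a[fast]=0 → fast++
(s=3,f=14) a[fast]=0 → fast++
(s=3,f=15) a[fast]=0 → fast++
(s=3,f=16) a[fast]=3≠0 swap→a[3]=3 → slow++,fast++

[9, 2, 9, 3, 0, 0, 0, 0, 0, 0, 0, 0, 0, 0, 0, 0, 0]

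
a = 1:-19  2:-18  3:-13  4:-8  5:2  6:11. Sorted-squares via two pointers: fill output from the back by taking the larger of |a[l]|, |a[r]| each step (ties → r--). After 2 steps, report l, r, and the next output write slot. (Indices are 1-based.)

l=3, r=6, next write slot=4

l=1 r=6: |-19|>|11| out[6]=361, l++
l=2 r=6: |-18|>|11| out[5]=324, l++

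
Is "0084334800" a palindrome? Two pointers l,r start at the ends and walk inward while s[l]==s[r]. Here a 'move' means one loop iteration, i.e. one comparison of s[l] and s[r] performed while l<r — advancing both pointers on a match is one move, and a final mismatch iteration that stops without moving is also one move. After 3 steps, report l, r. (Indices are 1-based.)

l=1 r=10: '0'=='0', l++,r--
l=2 r=9: '0'=='0', l++,r--
l=3 r=8: '8'=='8', l++,r--

l=4, r=7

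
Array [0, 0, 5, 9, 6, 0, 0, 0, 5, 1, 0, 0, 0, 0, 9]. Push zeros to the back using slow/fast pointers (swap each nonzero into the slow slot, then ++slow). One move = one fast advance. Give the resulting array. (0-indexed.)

slow=0 fast=0: a[fast]=0, fast++
slow=0 fast=1: a[fast]=0, fast++
slow=0 fast=2: a[fast]=5≠0 swap→a[0]=5, slow++,fast++
slow=1 fast=3: a[fast]=9≠0 swap→a[1]=9, slow++,fast++
slow=2 fast=4: a[fast]=6≠0 swap→a[2]=6, slow++,fast++
slow=3 fast=5: a[fast]=0, fast++
slow=3 fast=6: a[fast]=0, fast++
slow=3 fast=7: a[fast]=0, fast++
slow=3 fast=8: a[fast]=5≠0 swap→a[3]=5, slow++,fast++
slow=4 fast=9: a[fast]=1≠0 swap→a[4]=1, slow++,fast++
slow=5 fast=10: a[fast]=0, fast++
slow=5 fast=11: a[fast]=0, fast++
slow=5 fast=12: a[fast]=0, fast++
slow=5 fast=13: a[fast]=0, fast++
slow=5 fast=14: a[fast]=9≠0 swap→a[5]=9, slow++,fast++

[5, 9, 6, 5, 1, 9, 0, 0, 0, 0, 0, 0, 0, 0, 0]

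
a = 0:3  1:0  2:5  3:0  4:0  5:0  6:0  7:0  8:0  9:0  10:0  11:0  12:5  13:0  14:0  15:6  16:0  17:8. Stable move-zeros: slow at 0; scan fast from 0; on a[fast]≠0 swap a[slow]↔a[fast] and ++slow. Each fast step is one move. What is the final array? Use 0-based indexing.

slow=0 fast=0: a[fast]=3≠0 swap→a[0]=3, slow++,fast++
slow=1 fast=1: a[fast]=0, fast++
slow=1 fast=2: a[fast]=5≠0 swap→a[1]=5, slow++,fast++
slow=2 fast=3: a[fast]=0, fast++
slow=2 fast=4: a[fast]=0, fast++
slow=2 fast=5: a[fast]=0, fast++
slow=2 fast=6: a[fast]=0, fast++
slow=2 fast=7: a[fast]=0, fast++
slow=2 fast=8: a[fast]=0, fast++
slow=2 fast=9: a[fast]=0, fast++
slow=2 fast=10: a[fast]=0, fast++
slow=2 fast=11: a[fast]=0, fast++
slow=2 fast=12: a[fast]=5≠0 swap→a[2]=5, slow++,fast++
slow=3 fast=13: a[fast]=0, fast++
slow=3 fast=14: a[fast]=0, fast++
slow=3 fast=15: a[fast]=6≠0 swap→a[3]=6, slow++,fast++
slow=4 fast=16: a[fast]=0, fast++
slow=4 fast=17: a[fast]=8≠0 swap→a[4]=8, slow++,fast++

[3, 5, 5, 6, 8, 0, 0, 0, 0, 0, 0, 0, 0, 0, 0, 0, 0, 0]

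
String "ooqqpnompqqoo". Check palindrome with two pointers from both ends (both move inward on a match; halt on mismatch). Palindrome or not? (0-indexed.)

[0,12] 'o'=='o' → l++,r--
[1,11] 'o'=='o' → l++,r--
[2,10] 'q'=='q' → l++,r--
[3,9] 'q'=='q' → l++,r--
[4,8] 'p'=='p' → l++,r--
[5,7] 'n'!='m' → stop

not a palindrome (mismatch at 5,7)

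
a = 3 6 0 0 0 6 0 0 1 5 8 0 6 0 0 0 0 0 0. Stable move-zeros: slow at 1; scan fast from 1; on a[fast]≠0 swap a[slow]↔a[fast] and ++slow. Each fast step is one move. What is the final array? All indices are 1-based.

[3, 6, 6, 1, 5, 8, 6, 0, 0, 0, 0, 0, 0, 0, 0, 0, 0, 0, 0]

slow=1 fast=1: a[fast]=3≠0 swap→a[1]=3, slow++,fast++
slow=2 fast=2: a[fast]=6≠0 swap→a[2]=6, slow++,fast++
slow=3 fast=3: a[fast]=0, fast++
slow=3 fast=4: a[fast]=0, fast++
slow=3 fast=5: a[fast]=0, fast++
slow=3 fast=6: a[fast]=6≠0 swap→a[3]=6, slow++,fast++
slow=4 fast=7: a[fast]=0, fast++
slow=4 fast=8: a[fast]=0, fast++
slow=4 fast=9: a[fast]=1≠0 swap→a[4]=1, slow++,fast++
slow=5 fast=10: a[fast]=5≠0 swap→a[5]=5, slow++,fast++
slow=6 fast=11: a[fast]=8≠0 swap→a[6]=8, slow++,fast++
slow=7 fast=12: a[fast]=0, fast++
slow=7 fast=13: a[fast]=6≠0 swap→a[7]=6, slow++,fast++
slow=8 fast=14: a[fast]=0, fast++
slow=8 fast=15: a[fast]=0, fast++
slow=8 fast=16: a[fast]=0, fast++
slow=8 fast=17: a[fast]=0, fast++
slow=8 fast=18: a[fast]=0, fast++
slow=8 fast=19: a[fast]=0, fast++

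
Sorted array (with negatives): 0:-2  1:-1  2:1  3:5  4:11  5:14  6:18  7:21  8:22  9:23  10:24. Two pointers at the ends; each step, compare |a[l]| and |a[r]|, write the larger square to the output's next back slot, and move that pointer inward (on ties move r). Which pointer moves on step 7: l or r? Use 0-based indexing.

r

[0,10] |-2|<=|24| out[10]=576 → r--
[0,9] |-2|<=|23| out[9]=529 → r--
[0,8] |-2|<=|22| out[8]=484 → r--
[0,7] |-2|<=|21| out[7]=441 → r--
[0,6] |-2|<=|18| out[6]=324 → r--
[0,5] |-2|<=|14| out[5]=196 → r--
[0,4] |-2|<=|11| out[4]=121 → r--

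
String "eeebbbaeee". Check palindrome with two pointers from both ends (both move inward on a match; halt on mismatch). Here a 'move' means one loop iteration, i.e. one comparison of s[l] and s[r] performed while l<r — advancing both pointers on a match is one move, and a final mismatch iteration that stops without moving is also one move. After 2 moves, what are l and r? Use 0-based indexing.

l=2, r=7

[0,9] 'e'=='e' → l++,r--
[1,8] 'e'=='e' → l++,r--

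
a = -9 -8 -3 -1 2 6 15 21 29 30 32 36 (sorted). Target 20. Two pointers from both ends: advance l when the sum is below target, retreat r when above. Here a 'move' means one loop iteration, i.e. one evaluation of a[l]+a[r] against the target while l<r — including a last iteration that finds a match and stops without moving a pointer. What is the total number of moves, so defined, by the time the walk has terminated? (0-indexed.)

[0,11] -9+36=27 >20 → r--
[0,10] -9+32=23 >20 → r--
[0,9] -9+30=21 >20 → r--
[0,8] -9+29=20 → found

4 moves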